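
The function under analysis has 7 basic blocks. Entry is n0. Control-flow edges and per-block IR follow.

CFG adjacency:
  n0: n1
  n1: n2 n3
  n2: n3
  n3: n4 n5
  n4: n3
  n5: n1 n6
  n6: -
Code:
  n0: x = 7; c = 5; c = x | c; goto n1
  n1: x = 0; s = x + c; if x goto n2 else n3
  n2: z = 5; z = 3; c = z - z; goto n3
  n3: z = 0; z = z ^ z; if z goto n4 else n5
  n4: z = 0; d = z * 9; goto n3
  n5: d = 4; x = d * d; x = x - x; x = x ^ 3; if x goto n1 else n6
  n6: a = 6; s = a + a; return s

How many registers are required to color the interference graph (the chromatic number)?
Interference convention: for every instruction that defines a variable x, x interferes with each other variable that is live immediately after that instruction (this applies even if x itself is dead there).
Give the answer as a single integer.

Block summaries:
  n0 def {c,x} use ∅
  n1 def {s,x} use {c}
  n2 def {c,z} use ∅
  n3 def {z} use ∅
  n4 def {d,z} use ∅
  n5 def {d,x} use ∅
  n6 def {a,s} use ∅

Live sets:
  live n0: ∅→{c}
  live n1: {c}→{c}
  live n2: ∅→{c}
  live n3: {c}→{c}
  live n4: {c}→{c}
  live n5: {c}→{c}
  live n6: ∅→∅

Conflict graph:
  a: ∅
  c: {d,s,x,z}
  d: {c}
  s: {c,x}
  x: {c,s}
  z: {c}

Colouring:
  clique {c,s,x} ⇒ need ≥ 3
  assign a→c0 c→c0 d→c1 s→c1 x→c2 z→c1 — no edge inside a register ⇒ χ ≤ 3
  χ = 3

Answer: 3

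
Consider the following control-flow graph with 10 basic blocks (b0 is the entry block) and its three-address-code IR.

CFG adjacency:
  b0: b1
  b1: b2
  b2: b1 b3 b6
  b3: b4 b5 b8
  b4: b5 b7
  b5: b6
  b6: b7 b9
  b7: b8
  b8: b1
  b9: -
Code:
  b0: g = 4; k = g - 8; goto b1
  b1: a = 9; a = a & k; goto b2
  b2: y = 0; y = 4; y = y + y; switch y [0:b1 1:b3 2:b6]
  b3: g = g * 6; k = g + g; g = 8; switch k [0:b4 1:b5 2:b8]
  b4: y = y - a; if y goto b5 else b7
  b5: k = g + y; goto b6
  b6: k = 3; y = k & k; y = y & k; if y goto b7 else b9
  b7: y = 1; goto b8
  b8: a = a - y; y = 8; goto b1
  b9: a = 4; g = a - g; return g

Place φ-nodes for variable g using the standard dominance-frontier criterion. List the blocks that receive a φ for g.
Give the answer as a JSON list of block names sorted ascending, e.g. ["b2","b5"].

Answer: ["b1", "b6", "b7", "b8"]

Working:
idom tree: b1←b0 b2←b1 b3←b2 b4←b3 b5←b3 b6←b2 b7←b2 b8←b2 b9←b6
Dom at joins:
  b1: preds {b0,b2,b8}: {b0} ∩ {b0,b1,b2} ∩ {b0,b1,b2,b8} = {b0}; idom=b0
  b5: preds {b3,b4}: {b0,b1,b2,b3} ∩ {b0,b1,b2,b3,b4} = {b0,b1,b2,b3}; idom=b3
  b6: preds {b2,b5}: {b0,b1,b2} ∩ {b0,b1,b2,b3,b5} = {b0,b1,b2}; idom=b2
  b7: preds {b4,b6}: {b0,b1,b2,b3,b4} ∩ {b0,b1,b2,b6} = {b0,b1,b2}; idom=b2
  b8: preds {b3,b7}: {b0,b1,b2,b3} ∩ {b0,b1,b2,b7} = {b0,b1,b2}; idom=b2

DF walk-up:
  join b1 pred b0: · stop@b0
  join b1 pred b2: b2→b1 stop@b0
  join b1 pred b8: b8→b2→b1 stop@b0
  join b5 pred b3: · stop@b3
  join b5 pred b4: b4 stop@b3
  join b6 pred b2: · stop@b2
  join b6 pred b5: b5→b3 stop@b2
  join b7 pred b4: b4→b3 stop@b2
  join b7 pred b6: b6 stop@b2
  join b8 pred b3: b3 stop@b2
  join b8 pred b7: b7 stop@b2
  b0: DF=∅
  b1: DF={b1}
  b2: DF={b1}
  b3: DF={b6,b7,b8}
  b4: DF={b5,b7}
  b5: DF={b6}
  b6: DF={b7}
  b7: DF={b8}
  b8: DF={b1}
  b9: DF=∅

φ for g: defs {b0,b3,b9}
  DF⁺ = {b1,b6,b7,b8}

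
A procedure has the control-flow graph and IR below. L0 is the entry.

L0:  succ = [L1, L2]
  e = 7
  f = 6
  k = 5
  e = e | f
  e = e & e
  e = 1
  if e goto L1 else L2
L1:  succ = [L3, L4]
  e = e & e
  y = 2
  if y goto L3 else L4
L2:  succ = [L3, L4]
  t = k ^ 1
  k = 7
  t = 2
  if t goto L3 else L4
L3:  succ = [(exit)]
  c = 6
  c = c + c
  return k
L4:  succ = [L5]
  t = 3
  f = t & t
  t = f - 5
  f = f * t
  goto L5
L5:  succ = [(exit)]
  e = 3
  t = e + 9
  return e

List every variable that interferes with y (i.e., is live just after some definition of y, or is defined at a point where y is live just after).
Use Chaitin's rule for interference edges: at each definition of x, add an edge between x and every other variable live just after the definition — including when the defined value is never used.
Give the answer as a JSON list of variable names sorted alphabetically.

def/use:
  L0: {e,f,k} / ∅
  L1: {e,y} / {e}
  L2: {k,t} / {k}
  L3: {c} / {k}
  L4: {f,t} / ∅
  L5: {e,t} / ∅

Backward fixpoint:
  L0: in=∅ out={e,k}
  L1: in={e,k} out={k}
  L2: in={k} out={k}
  L3: in={k} out=∅
  L4: in=∅ out=∅
  L5: in=∅ out=∅

Conflict graph:
  c↔{k}
  e↔{f,k,t}
  f↔{e,k,t}
  k↔{c,e,f,t,y}
  t↔{e,f,k}
  y↔{k}

N(y) = ["k"]

Answer: ["k"]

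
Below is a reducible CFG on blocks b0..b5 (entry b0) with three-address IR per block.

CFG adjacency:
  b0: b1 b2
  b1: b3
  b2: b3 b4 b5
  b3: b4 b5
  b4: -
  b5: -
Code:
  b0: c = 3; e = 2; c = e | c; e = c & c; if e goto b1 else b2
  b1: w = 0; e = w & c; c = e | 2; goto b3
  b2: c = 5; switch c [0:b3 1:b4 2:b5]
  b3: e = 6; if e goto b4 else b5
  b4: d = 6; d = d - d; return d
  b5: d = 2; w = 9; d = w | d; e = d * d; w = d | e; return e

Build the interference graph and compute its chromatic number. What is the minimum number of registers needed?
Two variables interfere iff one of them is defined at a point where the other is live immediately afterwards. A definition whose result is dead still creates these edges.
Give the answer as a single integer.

Per-block:
  b0: def={c,e} ue=∅
  b1: def={c,e,w} ue={c}
  b2: def={c} ue=∅
  b3: def={e} ue=∅
  b4: def={d} ue=∅
  b5: def={d,e,w} ue=∅

Backward fixpoint:
  b0: in=∅ out={c}
  b1: in={c} out=∅
  b2: in=∅ out=∅
  b3: in=∅ out=∅
  b4: in=∅ out=∅
  b5: in=∅ out=∅

Interference:
  c — {e,w}
  d — {e,w}
  e — {c,d,w}
  w — {c,d,e}

Registers:
  clique {c,e,w} ⇒ need ≥ 3
  3-colouring: r0={e}  r1={w}  r2={c,d}
  χ = 3

Answer: 3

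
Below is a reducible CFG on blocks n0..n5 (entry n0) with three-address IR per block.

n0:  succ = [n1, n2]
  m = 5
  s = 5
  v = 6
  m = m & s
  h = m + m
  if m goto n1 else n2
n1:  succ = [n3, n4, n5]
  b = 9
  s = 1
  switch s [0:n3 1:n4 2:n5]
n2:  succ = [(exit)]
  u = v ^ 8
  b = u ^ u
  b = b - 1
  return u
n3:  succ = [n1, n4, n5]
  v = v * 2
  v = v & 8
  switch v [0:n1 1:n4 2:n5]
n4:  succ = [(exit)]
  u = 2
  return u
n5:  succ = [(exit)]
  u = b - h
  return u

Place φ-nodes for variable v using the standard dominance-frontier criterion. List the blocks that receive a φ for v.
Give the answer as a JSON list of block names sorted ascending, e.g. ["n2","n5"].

idom tree: n1←n0 n2←n0 n3←n1 n4←n1 n5←n1
Join-block Dom:
  n1: preds {n0,n3}: {n0} ∩ {n0,n1,n3} = {n0}; idom=n0
  n4: preds {n1,n3}: {n0,n1} ∩ {n0,n1,n3} = {n0,n1}; idom=n1
  n5: preds {n1,n3}: {n0,n1} ∩ {n0,n1,n3} = {n0,n1}; idom=n1

DF derivation:
  join n1 pred n0: · stop@n0
  join n1 pred n3: n3→n1 stop@n0
  join n4 pred n1: · stop@n1
  join n4 pred n3: n3 stop@n1
  join n5 pred n1: · stop@n1
  join n5 pred n3: n3 stop@n1
  n0: DF=∅
  n1: DF={n1}
  n2: DF=∅
  n3: DF={n1,n4,n5}
  n4: DF=∅
  n5: DF=∅

φ for v: defs {n0,n3}
  DF⁺ = {n1,n4,n5}

Answer: ["n1", "n4", "n5"]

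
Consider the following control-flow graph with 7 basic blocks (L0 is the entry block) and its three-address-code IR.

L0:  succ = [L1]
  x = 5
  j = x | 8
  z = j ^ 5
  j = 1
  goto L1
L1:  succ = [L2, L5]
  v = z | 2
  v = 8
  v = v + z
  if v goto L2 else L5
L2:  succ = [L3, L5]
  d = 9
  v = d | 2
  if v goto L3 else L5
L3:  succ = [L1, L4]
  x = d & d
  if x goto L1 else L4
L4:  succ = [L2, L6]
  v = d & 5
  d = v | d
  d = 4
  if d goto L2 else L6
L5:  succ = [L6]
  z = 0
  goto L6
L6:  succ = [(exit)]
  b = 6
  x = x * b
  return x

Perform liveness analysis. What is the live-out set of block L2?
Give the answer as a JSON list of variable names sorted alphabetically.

def/use:
  L0 def {j,x,z} use ∅
  L1 def {v} use {z}
  L2 def {d,v} use ∅
  L3 def {x} use {d}
  L4 def {d,v} use {d}
  L5 def {z} use ∅
  L6 def {b,x} use {x}

Backward fixpoint:
  live L0: ∅→{x,z}
  live L1: {x,z}→{x,z}
  live L2: {x,z}→{d,x,z}
  live L3: {d,z}→{d,x,z}
  live L4: {d,x,z}→{x,z}
  live L5: {x}→{x}
  live L6: {x}→∅

live-out(L2) = ["d", "x", "z"]

Answer: ["d", "x", "z"]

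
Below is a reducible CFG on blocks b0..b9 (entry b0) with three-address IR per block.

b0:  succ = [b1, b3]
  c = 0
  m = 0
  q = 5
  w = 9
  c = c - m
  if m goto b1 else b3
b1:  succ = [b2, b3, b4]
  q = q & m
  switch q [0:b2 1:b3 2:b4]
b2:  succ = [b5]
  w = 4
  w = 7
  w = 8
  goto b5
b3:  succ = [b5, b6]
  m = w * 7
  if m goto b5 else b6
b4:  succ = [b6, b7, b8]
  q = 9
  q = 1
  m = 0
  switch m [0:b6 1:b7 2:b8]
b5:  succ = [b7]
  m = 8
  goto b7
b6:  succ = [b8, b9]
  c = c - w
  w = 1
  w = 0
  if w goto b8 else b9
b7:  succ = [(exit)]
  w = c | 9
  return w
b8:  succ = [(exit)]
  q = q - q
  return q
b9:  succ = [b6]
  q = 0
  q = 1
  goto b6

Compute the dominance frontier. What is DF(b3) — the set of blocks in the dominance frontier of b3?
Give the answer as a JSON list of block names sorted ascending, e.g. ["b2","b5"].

Answer: ["b5", "b6"]

Analysis:
idom tree: b1←b0 b2←b1 b3←b0 b4←b1 b5←b0 b6←b0 b7←b0 b8←b0 b9←b6
Dom∩ at merges:
  b3: preds {b0,b1}: {b0} ∩ {b0,b1} = {b0}; idom=b0
  b5: preds {b2,b3}: {b0,b1,b2} ∩ {b0,b3} = {b0}; idom=b0
  b6: preds {b3,b4,b9}: {b0,b3} ∩ {b0,b1,b4} ∩ {b0,b6,b9} = {b0}; idom=b0
  b7: preds {b4,b5}: {b0,b1,b4} ∩ {b0,b5} = {b0}; idom=b0
  b8: preds {b4,b6}: {b0,b1,b4} ∩ {b0,b6} = {b0}; idom=b0

DF derivation:
  join b3 pred b0: · stop@b0
  join b3 pred b1: b1 stop@b0
  join b5 pred b2: b2→b1 stop@b0
  join b5 pred b3: b3 stop@b0
  join b6 pred b3: b3 stop@b0
  join b6 pred b4: b4→b1 stop@b0
  join b6 pred b9: b9→b6 stop@b0
  join b7 pred b4: b4→b1 stop@b0
  join b7 pred b5: b5 stop@b0
  join b8 pred b4: b4→b1 stop@b0
  join b8 pred b6: b6 stop@b0
  b0 → ∅
  b1 → {b3,b5,b6,b7,b8}
  b2 → {b5}
  b3 → {b5,b6}
  b4 → {b6,b7,b8}
  b5 → {b7}
  b6 → {b6,b8}
  b7 → ∅
  b8 → ∅
  b9 → {b6}

DF(b3) = ["b5", "b6"]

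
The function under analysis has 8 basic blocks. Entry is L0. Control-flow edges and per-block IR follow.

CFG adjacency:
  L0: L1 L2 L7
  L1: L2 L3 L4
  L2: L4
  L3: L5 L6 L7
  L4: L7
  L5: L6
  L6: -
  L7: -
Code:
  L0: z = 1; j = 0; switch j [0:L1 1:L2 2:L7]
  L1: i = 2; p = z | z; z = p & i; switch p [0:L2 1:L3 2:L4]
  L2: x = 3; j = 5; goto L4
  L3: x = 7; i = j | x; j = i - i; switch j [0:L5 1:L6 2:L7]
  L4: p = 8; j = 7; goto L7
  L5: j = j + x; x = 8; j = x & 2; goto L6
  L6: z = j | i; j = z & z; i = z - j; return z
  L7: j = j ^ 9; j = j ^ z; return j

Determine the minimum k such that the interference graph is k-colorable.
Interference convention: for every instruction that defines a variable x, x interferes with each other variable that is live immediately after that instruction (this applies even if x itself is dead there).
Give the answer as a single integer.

Answer: 4

Derivation:
def/use:
  L0 def {j,z} use ∅
  L1 def {i,p,z} use {z}
  L2 def {j,x} use ∅
  L3 def {i,j,x} use {j}
  L4 def {j,p} use ∅
  L5 def {j,x} use {j,x}
  L6 def {i,j,z} use {i,j}
  L7 def {j} use {j,z}

Backward fixpoint:
  live L0: ∅→{j,z}
  live L1: {j,z}→{j,z}
  live L2: {z}→{z}
  live L3: {j,z}→{i,j,x,z}
  live L4: {z}→{j,z}
  live L5: {i,j,x}→{i,j}
  live L6: {i,j}→∅
  live L7: {j,z}→∅

Conflict graph:
  i↔{j,p,x,z}
  j↔{i,p,x,z}
  p↔{i,j,z}
  x↔{i,j,z}
  z↔{i,j,p,x}

Registers:
  clique {i,j,p,z} ⇒ need ≥ 4
  assign i→c0 j→c1 p→c3 x→c3 z→c2 — no edge inside a register ⇒ χ ≤ 4
  χ = 4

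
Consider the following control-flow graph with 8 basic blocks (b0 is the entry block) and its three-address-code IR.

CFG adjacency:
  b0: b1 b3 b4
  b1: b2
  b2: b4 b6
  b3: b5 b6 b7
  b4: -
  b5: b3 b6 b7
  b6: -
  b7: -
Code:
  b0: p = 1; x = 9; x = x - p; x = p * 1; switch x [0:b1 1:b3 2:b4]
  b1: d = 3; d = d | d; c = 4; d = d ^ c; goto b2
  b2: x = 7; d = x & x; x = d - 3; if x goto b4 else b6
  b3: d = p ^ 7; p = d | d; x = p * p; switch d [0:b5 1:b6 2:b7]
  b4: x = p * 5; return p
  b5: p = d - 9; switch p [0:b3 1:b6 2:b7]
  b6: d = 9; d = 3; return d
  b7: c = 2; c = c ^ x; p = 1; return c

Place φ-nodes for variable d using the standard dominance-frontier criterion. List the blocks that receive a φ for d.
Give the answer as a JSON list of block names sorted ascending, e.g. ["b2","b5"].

idom tree: b1←b0 b2←b1 b3←b0 b4←b0 b5←b3 b6←b0 b7←b3
Dom at joins:
  b3: preds {b0,b5}: {b0} ∩ {b0,b3,b5} = {b0}; idom=b0
  b4: preds {b0,b2}: {b0} ∩ {b0,b1,b2} = {b0}; idom=b0
  b6: preds {b2,b3,b5}: {b0,b1,b2} ∩ {b0,b3} ∩ {b0,b3,b5} = {b0}; idom=b0
  b7: preds {b3,b5}: {b0,b3} ∩ {b0,b3,b5} = {b0,b3}; idom=b3

DF walk-up:
  b3←b0: walk · to b0
  b3←b5: walk b5→b3 to b0
  b4←b0: walk · to b0
  b4←b2: walk b2→b1 to b0
  b6←b2: walk b2→b1 to b0
  b6←b3: walk b3 to b0
  b6←b5: walk b5→b3 to b0
  b7←b3: walk · to b3
  b7←b5: walk b5 to b3
  b0 → ∅
  b1 → {b4,b6}
  b2 → {b4,b6}
  b3 → {b3,b6}
  b4 → ∅
  b5 → {b3,b6,b7}
  b6 → ∅
  b7 → ∅

φ for d: defs {b1,b2,b3,b6}
  DF⁺ = {b3,b4,b6}

Answer: ["b3", "b4", "b6"]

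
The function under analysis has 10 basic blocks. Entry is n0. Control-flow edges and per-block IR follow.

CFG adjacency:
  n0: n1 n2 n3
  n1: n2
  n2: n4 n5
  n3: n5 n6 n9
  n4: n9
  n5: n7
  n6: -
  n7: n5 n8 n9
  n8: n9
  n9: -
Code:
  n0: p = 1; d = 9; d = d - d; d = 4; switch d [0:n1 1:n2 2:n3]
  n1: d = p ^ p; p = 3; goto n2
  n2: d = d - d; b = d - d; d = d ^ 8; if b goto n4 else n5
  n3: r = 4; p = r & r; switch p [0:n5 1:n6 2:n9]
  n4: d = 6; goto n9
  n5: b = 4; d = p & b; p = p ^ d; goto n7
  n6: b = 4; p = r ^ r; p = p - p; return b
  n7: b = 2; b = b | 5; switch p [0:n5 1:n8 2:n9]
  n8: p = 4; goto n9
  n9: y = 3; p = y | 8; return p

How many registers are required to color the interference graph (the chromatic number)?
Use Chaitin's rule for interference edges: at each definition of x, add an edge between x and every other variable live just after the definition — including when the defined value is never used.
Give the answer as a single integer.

Answer: 3

Working:
def/use:
  n0: {d,p} / ∅
  n1: {d,p} / {p}
  n2: {b,d} / {d}
  n3: {p,r} / ∅
  n4: {d} / ∅
  n5: {b,d,p} / {p}
  n6: {b,p} / {r}
  n7: {b} / {p}
  n8: {p} / ∅
  n9: {p,y} / ∅

Backward fixpoint:
  n0: in=∅ out={d,p}
  n1: in={p} out={d,p}
  n2: in={d,p} out={p}
  n3: in=∅ out={p,r}
  n4: in=∅ out=∅
  n5: in={p} out={p}
  n6: in={r} out=∅
  n7: in={p} out={p}
  n8: in=∅ out=∅
  n9: in=∅ out=∅

Interfere edges:
  b — {d,p,r}
  d — {b,p}
  p — {b,d,r}
  r — {b,p}
  y — ∅

Registers:
  clique {b,d,p} ⇒ need ≥ 3
  3-colouring: c0={b,y}  c1={p}  c2={d,r}
  χ = 3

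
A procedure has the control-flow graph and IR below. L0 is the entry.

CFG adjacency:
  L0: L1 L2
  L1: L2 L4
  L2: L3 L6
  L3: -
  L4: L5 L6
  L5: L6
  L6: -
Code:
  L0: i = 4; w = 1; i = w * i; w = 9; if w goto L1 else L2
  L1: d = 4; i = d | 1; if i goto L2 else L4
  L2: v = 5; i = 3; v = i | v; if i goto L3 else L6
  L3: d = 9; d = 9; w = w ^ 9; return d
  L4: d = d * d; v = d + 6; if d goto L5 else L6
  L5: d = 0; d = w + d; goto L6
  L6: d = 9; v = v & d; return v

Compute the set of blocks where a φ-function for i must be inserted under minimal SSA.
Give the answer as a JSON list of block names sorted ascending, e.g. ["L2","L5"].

idom tree: L1←L0 L2←L0 L3←L2 L4←L1 L5←L4 L6←L0
Dom∩ at merges:
  L2: preds {L0,L1}: {L0} ∩ {L0,L1} = {L0}; idom=L0
  L6: preds {L2,L4,L5}: {L0,L2} ∩ {L0,L1,L4} ∩ {L0,L1,L4,L5} = {L0}; idom=L0

DF walk-up:
  L2←L0: walk · to L0
  L2←L1: walk L1 to L0
  L6←L2: walk L2 to L0
  L6←L4: walk L4→L1 to L0
  L6←L5: walk L5→L4→L1 to L0
  L0: DF=∅
  L1: DF={L2,L6}
  L2: DF={L6}
  L3: DF=∅
  L4: DF={L6}
  L5: DF={L6}
  L6: DF=∅

φ for i: defs {L0,L1,L2}
  DF⁺ = {L2,L6}

Answer: ["L2", "L6"]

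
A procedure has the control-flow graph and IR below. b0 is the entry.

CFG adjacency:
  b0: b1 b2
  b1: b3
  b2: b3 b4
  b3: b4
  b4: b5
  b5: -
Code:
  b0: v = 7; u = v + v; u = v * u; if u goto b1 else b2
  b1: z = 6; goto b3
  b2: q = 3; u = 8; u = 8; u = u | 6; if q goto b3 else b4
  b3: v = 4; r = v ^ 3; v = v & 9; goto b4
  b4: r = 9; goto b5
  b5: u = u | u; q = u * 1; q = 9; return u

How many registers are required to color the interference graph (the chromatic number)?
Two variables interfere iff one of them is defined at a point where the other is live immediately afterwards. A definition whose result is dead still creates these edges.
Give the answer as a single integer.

Per-block:
  b0: {u,v} / ∅
  b1: {z} / ∅
  b2: {q,u} / ∅
  b3: {r,v} / ∅
  b4: {r} / ∅
  b5: {q,u} / {u}

Live sets:
  live b0: ∅→{u}
  live b1: {u}→{u}
  live b2: ∅→{u}
  live b3: {u}→{u}
  live b4: {u}→{u}
  live b5: {u}→∅

Interference:
  q: {u}
  r: {u,v}
  u: {q,r,v,z}
  v: {r,u}
  z: {u}

Colouring:
  clique {r,u,v} ⇒ need ≥ 3
  3-colouring: r0={u}  r1={q,r,z}  r2={v}
  χ = 3

Answer: 3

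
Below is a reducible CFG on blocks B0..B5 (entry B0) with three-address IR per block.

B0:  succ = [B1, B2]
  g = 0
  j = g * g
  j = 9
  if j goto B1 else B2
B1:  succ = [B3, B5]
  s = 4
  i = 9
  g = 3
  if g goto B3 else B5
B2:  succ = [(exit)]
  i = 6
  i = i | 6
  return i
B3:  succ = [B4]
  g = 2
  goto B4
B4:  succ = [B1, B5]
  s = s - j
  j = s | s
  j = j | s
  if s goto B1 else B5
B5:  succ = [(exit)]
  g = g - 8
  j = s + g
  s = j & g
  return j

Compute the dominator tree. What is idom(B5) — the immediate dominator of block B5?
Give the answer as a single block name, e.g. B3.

idom tree: B1←B0 B2←B0 B3←B1 B4←B3 B5←B1
Join-block Dom:
  B1: preds {B0,B4}: {B0} ∩ {B0,B1,B3,B4} = {B0}; idom=B0
  B5: preds {B1,B4}: {B0,B1} ∩ {B0,B1,B3,B4} = {B0,B1}; idom=B1

idom(B5) = B1

Answer: B1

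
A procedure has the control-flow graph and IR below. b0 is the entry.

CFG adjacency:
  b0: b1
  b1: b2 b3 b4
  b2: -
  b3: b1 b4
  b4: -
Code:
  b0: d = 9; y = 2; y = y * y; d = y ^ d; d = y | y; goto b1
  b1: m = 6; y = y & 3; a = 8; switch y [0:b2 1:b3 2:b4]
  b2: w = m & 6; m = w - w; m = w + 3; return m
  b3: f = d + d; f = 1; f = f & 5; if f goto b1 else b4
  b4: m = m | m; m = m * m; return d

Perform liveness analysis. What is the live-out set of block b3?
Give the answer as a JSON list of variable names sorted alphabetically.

Answer: ["d", "m", "y"]

Working:
def/use:
  b0: {d,y} / ∅
  b1: {a,m,y} / {y}
  b2: {m,w} / {m}
  b3: {f} / {d}
  b4: {m} / {d,m}

Live sets:
  live b0: ∅→{d,y}
  live b1: {d,y}→{d,m,y}
  live b2: {m}→∅
  live b3: {d,m,y}→{d,m,y}
  live b4: {d,m}→∅

live-out(b3) = ["d", "m", "y"]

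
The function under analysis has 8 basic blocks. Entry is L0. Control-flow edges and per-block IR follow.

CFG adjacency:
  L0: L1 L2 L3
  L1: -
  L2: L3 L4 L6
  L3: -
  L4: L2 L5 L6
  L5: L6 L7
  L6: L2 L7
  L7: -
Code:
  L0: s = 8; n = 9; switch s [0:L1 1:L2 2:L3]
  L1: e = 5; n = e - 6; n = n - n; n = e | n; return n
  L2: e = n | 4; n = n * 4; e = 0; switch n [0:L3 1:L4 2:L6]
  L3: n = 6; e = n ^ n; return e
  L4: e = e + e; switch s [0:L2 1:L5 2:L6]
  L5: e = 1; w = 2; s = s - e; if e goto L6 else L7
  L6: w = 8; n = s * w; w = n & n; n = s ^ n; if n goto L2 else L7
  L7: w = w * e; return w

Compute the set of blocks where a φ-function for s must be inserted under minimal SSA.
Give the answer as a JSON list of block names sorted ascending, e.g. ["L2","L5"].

idom tree: L1←L0 L2←L0 L3←L0 L4←L2 L5←L4 L6←L2 L7←L2
Join-block Dom:
  L2: preds {L0,L4,L6}: {L0} ∩ {L0,L2,L4} ∩ {L0,L2,L6} = {L0}; idom=L0
  L3: preds {L0,L2}: {L0} ∩ {L0,L2} = {L0}; idom=L0
  L6: preds {L2,L4,L5}: {L0,L2} ∩ {L0,L2,L4} ∩ {L0,L2,L4,L5} = {L0,L2}; idom=L2
  L7: preds {L5,L6}: {L0,L2,L4,L5} ∩ {L0,L2,L6} = {L0,L2}; idom=L2

Frontier:
  L2←L0: walk · to L0
  L2←L4: walk L4→L2 to L0
  L2←L6: walk L6→L2 to L0
  L3←L0: walk · to L0
  L3←L2: walk L2 to L0
  L6←L2: walk · to L2
  L6←L4: walk L4 to L2
  L6←L5: walk L5→L4 to L2
  L7←L5: walk L5→L4 to L2
  L7←L6: walk L6 to L2
  DF(L0)=∅
  DF(L1)=∅
  DF(L2)={L2,L3}
  DF(L3)=∅
  DF(L4)={L2,L6,L7}
  DF(L5)={L6,L7}
  DF(L6)={L2,L7}
  DF(L7)=∅

φ for s: defs {L0,L5}
  DF⁺ = {L2,L3,L6,L7}

Answer: ["L2", "L3", "L6", "L7"]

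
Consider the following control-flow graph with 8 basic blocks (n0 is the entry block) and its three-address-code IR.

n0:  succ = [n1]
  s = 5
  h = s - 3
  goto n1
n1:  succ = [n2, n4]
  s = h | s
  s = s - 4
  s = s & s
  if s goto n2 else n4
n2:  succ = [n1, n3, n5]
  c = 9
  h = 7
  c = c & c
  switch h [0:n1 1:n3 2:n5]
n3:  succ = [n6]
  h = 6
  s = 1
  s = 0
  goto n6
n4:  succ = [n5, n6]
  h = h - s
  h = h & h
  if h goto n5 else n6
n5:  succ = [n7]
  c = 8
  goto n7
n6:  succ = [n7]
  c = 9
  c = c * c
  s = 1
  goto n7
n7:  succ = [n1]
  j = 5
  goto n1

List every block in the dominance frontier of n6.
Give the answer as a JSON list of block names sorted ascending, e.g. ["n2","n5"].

idom tree: n1←n0 n2←n1 n3←n2 n4←n1 n5←n1 n6←n1 n7←n1
Dom at joins:
  n1: preds {n0,n2,n7}: {n0} ∩ {n0,n1,n2} ∩ {n0,n1,n7} = {n0}; idom=n0
  n5: preds {n2,n4}: {n0,n1,n2} ∩ {n0,n1,n4} = {n0,n1}; idom=n1
  n6: preds {n3,n4}: {n0,n1,n2,n3} ∩ {n0,n1,n4} = {n0,n1}; idom=n1
  n7: preds {n5,n6}: {n0,n1,n5} ∩ {n0,n1,n6} = {n0,n1}; idom=n1

DF derivation:
  join n1 pred n0: · stop@n0
  join n1 pred n2: n2→n1 stop@n0
  join n1 pred n7: n7→n1 stop@n0
  join n5 pred n2: n2 stop@n1
  join n5 pred n4: n4 stop@n1
  join n6 pred n3: n3→n2 stop@n1
  join n6 pred n4: n4 stop@n1
  join n7 pred n5: n5 stop@n1
  join n7 pred n6: n6 stop@n1
  n0: DF=∅
  n1: DF={n1}
  n2: DF={n1,n5,n6}
  n3: DF={n6}
  n4: DF={n5,n6}
  n5: DF={n7}
  n6: DF={n7}
  n7: DF={n1}

DF(n6) = ["n7"]

Answer: ["n7"]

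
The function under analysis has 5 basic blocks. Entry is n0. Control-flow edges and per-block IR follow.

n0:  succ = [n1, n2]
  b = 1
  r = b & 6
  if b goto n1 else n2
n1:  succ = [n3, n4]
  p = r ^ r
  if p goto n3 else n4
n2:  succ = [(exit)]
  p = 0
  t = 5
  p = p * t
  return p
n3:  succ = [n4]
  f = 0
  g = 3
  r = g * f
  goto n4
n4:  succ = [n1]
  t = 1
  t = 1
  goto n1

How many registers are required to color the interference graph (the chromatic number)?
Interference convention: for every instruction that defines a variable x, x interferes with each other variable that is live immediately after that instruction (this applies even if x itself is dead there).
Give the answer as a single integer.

Answer: 3

Analysis:
def/use:
  n0: def={b,r} ue=∅
  n1: def={p} ue={r}
  n2: def={p,t} ue=∅
  n3: def={f,g,r} ue=∅
  n4: def={t} ue=∅

Live sets:
  n0 li=∅ lo={r}
  n1 li={r} lo={r}
  n2 li=∅ lo=∅
  n3 li=∅ lo={r}
  n4 li={r} lo={r}

Interference:
  b: {r}
  f: {g}
  g: {f}
  p: {r,t}
  r: {b,p,t}
  t: {p,r}

Colouring:
  {p,r,t} pairwise interfere (3-clique) ⇒ χ ≥ 3
  3-colouring: r0={f,r}  r1={b,g,p}  r2={t}
  χ = 3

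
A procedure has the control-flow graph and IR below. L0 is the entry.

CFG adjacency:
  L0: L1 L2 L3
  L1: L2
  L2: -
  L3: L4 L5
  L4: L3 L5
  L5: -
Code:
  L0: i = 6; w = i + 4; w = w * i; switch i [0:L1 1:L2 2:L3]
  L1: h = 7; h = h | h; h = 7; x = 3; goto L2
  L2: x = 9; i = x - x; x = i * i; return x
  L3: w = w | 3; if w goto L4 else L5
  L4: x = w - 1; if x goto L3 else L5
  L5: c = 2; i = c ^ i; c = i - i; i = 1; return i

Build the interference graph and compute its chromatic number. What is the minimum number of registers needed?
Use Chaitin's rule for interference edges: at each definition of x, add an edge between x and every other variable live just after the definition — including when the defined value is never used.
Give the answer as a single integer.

Block summaries:
  L0 def {i,w} use ∅
  L1 def {h,x} use ∅
  L2 def {i,x} use ∅
  L3 def {w} use {w}
  L4 def {x} use {w}
  L5 def {c,i} use {i}

Liveness:
  live L0: ∅→{i,w}
  live L1: ∅→∅
  live L2: ∅→∅
  live L3: {i,w}→{i,w}
  live L4: {i,w}→{i,w}
  live L5: {i}→∅

Interference:
  c: {i}
  h: ∅
  i: {c,w,x}
  w: {i,x}
  x: {i,w}

Colouring:
  clique {i,w,x} ⇒ need ≥ 3
  assign c→r1 h→r0 i→r0 w→r1 x→r2 — no edge inside a register ⇒ χ ≤ 3
  χ = 3

Answer: 3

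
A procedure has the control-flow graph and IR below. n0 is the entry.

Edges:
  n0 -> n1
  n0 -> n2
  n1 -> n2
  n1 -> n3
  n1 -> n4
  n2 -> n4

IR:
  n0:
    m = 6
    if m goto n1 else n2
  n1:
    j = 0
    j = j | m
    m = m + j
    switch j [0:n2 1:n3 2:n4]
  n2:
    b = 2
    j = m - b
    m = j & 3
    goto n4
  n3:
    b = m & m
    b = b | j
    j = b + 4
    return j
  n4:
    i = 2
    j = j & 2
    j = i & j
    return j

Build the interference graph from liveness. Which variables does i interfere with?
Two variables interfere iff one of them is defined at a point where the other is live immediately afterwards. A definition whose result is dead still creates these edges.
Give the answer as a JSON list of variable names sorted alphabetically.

Per-block:
  n0 def {m} use ∅
  n1 def {j,m} use {m}
  n2 def {b,j,m} use {m}
  n3 def {b,j} use {j,m}
  n4 def {i,j} use {j}

Live sets:
  live n0: ∅→{m}
  live n1: {m}→{j,m}
  live n2: {m}→{j}
  live n3: {j,m}→∅
  live n4: {j}→∅

Interfere edges:
  b — {j,m}
  i — {j}
  j — {b,i,m}
  m — {b,j}

N(i) = ["j"]

Answer: ["j"]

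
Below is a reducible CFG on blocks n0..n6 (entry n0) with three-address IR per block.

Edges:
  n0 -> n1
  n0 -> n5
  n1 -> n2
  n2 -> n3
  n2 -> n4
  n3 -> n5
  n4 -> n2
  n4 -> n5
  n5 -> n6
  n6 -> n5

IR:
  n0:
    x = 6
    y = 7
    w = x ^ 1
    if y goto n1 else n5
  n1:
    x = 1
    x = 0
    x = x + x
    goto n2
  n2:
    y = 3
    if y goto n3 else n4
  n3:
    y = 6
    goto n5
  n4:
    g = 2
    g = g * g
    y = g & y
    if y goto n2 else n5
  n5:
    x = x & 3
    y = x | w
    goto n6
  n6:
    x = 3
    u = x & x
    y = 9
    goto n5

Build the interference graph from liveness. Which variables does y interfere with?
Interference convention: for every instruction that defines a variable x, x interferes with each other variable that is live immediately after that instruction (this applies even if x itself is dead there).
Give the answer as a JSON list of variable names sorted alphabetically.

def/use:
  n0: def={w,x,y} ue=∅
  n1: def={x} ue=∅
  n2: def={y} ue=∅
  n3: def={y} ue=∅
  n4: def={g,y} ue={y}
  n5: def={x,y} ue={w,x}
  n6: def={u,x,y} ue=∅

Backward fixpoint:
  n0 li=∅ lo={w,x}
  n1 li={w} lo={w,x}
  n2 li={w,x} lo={w,x,y}
  n3 li={w,x} lo={w,x}
  n4 li={w,x,y} lo={w,x}
  n5 li={w,x} lo={w}
  n6 li={w} lo={w,x}

Conflict graph:
  g — {w,x,y}
  u — {w,x}
  w — {g,u,x,y}
  x — {g,u,w,y}
  y — {g,w,x}

N(y) = ["g", "w", "x"]

Answer: ["g", "w", "x"]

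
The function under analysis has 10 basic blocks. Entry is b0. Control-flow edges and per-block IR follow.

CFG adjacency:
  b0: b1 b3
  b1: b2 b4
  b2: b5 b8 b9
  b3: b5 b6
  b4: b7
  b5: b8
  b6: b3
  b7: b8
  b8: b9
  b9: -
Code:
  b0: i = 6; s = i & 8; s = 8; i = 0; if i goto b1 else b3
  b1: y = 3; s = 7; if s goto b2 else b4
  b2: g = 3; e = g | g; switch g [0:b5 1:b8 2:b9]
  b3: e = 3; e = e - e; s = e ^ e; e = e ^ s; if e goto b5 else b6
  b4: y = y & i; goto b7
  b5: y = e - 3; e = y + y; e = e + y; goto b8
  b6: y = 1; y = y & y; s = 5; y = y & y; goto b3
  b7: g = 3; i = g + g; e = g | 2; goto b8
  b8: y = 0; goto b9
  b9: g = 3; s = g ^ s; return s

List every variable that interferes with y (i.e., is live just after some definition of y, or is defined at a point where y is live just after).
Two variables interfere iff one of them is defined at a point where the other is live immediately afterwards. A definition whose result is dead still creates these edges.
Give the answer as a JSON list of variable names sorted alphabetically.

Block summaries:
  b0: {i,s} / ∅
  b1: {s,y} / ∅
  b2: {e,g} / ∅
  b3: {e,s} / ∅
  b4: {y} / {i,y}
  b5: {e,y} / {e}
  b6: {s,y} / ∅
  b7: {e,g,i} / ∅
  b8: {y} / ∅
  b9: {g,s} / {s}

Live sets:
  b0: in=∅ out={i}
  b1: in={i} out={i,s,y}
  b2: in={s} out={e,s}
  b3: in=∅ out={e,s}
  b4: in={i,s,y} out={s}
  b5: in={e,s} out={s}
  b6: in=∅ out=∅
  b7: in={s} out={s}
  b8: in={s} out={s}
  b9: in={s} out=∅

Interference:
  e — {g,s,y}
  g — {e,i,s}
  i — {g,s,y}
  s — {e,g,i,y}
  y — {e,i,s}

N(y) = ["e", "i", "s"]

Answer: ["e", "i", "s"]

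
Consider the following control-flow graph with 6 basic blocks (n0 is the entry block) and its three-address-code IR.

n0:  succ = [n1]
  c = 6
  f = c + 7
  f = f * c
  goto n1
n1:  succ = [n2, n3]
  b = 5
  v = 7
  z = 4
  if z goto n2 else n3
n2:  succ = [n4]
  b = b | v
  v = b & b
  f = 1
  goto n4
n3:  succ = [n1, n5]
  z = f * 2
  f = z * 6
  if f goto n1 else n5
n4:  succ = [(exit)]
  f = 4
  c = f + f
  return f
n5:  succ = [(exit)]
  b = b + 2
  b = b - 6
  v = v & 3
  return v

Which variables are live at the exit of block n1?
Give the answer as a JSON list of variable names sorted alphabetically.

Per-block:
  n0: {c,f} / ∅
  n1: {b,v,z} / ∅
  n2: {b,f,v} / {b,v}
  n3: {f,z} / {f}
  n4: {c,f} / ∅
  n5: {b,v} / {b,v}

Live sets:
  n0 li=∅ lo={f}
  n1 li={f} lo={b,f,v}
  n2 li={b,v} lo=∅
  n3 li={b,f,v} lo={b,f,v}
  n4 li=∅ lo=∅
  n5 li={b,v} lo=∅

live-out(n1) = ["b", "f", "v"]

Answer: ["b", "f", "v"]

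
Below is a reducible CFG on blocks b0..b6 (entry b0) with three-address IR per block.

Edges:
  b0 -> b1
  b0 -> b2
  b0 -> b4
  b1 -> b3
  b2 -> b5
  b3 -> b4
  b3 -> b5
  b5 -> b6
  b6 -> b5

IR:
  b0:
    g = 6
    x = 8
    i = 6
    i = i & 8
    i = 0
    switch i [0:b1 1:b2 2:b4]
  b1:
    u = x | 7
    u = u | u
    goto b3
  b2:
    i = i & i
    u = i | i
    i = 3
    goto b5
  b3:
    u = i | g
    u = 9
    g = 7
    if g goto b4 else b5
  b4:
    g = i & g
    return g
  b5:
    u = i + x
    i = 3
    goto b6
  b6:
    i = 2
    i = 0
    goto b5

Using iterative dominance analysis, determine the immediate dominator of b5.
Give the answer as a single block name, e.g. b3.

Answer: b0

Working:
idom tree: b1←b0 b2←b0 b3←b1 b4←b0 b5←b0 b6←b5
Dom at joins:
  b4: preds {b0,b3}: {b0} ∩ {b0,b1,b3} = {b0}; idom=b0
  b5: preds {b2,b3,b6}: {b0,b2} ∩ {b0,b1,b3} ∩ {b0,b5,b6} = {b0}; idom=b0

idom(b5) = b0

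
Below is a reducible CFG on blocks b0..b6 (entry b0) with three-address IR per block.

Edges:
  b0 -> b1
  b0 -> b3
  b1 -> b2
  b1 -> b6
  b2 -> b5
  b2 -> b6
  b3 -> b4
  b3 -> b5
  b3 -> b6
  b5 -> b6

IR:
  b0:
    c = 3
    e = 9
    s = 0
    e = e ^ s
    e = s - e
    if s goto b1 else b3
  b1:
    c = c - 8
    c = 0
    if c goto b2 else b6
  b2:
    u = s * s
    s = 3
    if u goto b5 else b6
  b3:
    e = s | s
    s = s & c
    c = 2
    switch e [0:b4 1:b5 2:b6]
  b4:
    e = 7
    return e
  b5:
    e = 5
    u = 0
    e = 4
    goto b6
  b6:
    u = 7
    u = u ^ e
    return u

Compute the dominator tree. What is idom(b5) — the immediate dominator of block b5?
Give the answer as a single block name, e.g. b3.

Answer: b0

Working:
idom tree: b1←b0 b2←b1 b3←b0 b4←b3 b5←b0 b6←b0
Join-block Dom:
  b5: preds {b2,b3}: {b0,b1,b2} ∩ {b0,b3} = {b0}; idom=b0
  b6: preds {b1,b2,b3,b5}: {b0,b1} ∩ {b0,b1,b2} ∩ {b0,b3} ∩ {b0,b5} = {b0}; idom=b0

idom(b5) = b0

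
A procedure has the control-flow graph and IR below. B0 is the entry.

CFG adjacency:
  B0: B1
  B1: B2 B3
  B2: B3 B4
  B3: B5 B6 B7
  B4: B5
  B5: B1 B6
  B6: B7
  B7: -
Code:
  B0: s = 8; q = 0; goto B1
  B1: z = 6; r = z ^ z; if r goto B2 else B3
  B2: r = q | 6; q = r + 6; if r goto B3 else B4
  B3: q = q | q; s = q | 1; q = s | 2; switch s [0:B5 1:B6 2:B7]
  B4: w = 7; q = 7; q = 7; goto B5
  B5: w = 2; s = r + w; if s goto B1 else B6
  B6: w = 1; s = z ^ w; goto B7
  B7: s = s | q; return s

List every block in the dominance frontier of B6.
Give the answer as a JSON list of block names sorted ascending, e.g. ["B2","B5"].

Answer: ["B7"]

Working:
idom tree: B1←B0 B2←B1 B3←B1 B4←B2 B5←B1 B6←B1 B7←B1
Dom∩ at merges:
  B1: preds {B0,B5}: {B0} ∩ {B0,B1,B5} = {B0}; idom=B0
  B3: preds {B1,B2}: {B0,B1} ∩ {B0,B1,B2} = {B0,B1}; idom=B1
  B5: preds {B3,B4}: {B0,B1,B3} ∩ {B0,B1,B2,B4} = {B0,B1}; idom=B1
  B6: preds {B3,B5}: {B0,B1,B3} ∩ {B0,B1,B5} = {B0,B1}; idom=B1
  B7: preds {B3,B6}: {B0,B1,B3} ∩ {B0,B1,B6} = {B0,B1}; idom=B1

DF derivation:
  B1←B0: walk · to B0
  B1←B5: walk B5→B1 to B0
  B3←B1: walk · to B1
  B3←B2: walk B2 to B1
  B5←B3: walk B3 to B1
  B5←B4: walk B4→B2 to B1
  B6←B3: walk B3 to B1
  B6←B5: walk B5 to B1
  B7←B3: walk B3 to B1
  B7←B6: walk B6 to B1
  B0: DF=∅
  B1: DF={B1}
  B2: DF={B3,B5}
  B3: DF={B5,B6,B7}
  B4: DF={B5}
  B5: DF={B1,B6}
  B6: DF={B7}
  B7: DF=∅

DF(B6) = ["B7"]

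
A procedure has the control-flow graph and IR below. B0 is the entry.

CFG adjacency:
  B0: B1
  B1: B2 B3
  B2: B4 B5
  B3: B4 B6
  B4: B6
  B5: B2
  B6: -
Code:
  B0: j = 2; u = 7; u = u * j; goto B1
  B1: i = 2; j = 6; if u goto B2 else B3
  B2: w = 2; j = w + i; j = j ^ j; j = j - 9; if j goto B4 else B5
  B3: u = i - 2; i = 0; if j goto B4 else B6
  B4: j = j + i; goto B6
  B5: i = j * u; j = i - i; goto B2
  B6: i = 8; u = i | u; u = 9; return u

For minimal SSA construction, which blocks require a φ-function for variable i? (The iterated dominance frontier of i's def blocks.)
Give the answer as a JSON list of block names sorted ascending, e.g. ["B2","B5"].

idom tree: B1←B0 B2←B1 B3←B1 B4←B1 B5←B2 B6←B1
Dom at joins:
  B2: preds {B1,B5}: {B0,B1} ∩ {B0,B1,B2,B5} = {B0,B1}; idom=B1
  B4: preds {B2,B3}: {B0,B1,B2} ∩ {B0,B1,B3} = {B0,B1}; idom=B1
  B6: preds {B3,B4}: {B0,B1,B3} ∩ {B0,B1,B4} = {B0,B1}; idom=B1

Frontier:
  B2←B1: walk · to B1
  B2←B5: walk B5→B2 to B1
  B4←B2: walk B2 to B1
  B4←B3: walk B3 to B1
  B6←B3: walk B3 to B1
  B6←B4: walk B4 to B1
  B0 → ∅
  B1 → ∅
  B2 → {B2,B4}
  B3 → {B4,B6}
  B4 → {B6}
  B5 → {B2}
  B6 → ∅

φ for i: defs {B1,B3,B5,B6}
  DF⁺ = {B2,B4,B6}

Answer: ["B2", "B4", "B6"]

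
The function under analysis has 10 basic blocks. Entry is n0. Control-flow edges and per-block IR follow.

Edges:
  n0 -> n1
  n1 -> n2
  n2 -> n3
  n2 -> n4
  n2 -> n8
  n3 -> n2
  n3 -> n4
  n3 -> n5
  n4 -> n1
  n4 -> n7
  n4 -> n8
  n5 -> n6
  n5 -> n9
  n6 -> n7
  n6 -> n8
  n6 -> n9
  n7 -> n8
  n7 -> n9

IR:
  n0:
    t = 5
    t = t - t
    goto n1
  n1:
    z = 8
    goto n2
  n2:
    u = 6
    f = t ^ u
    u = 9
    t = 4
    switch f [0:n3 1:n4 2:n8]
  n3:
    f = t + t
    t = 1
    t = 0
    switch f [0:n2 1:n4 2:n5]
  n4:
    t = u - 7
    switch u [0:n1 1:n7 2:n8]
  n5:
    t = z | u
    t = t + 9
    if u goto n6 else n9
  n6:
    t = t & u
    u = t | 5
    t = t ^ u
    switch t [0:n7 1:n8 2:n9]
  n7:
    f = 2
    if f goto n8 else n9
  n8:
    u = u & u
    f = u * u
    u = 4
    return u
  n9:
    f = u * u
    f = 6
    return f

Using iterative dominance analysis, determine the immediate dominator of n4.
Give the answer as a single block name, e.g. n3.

idom tree: n1←n0 n2←n1 n3←n2 n4←n2 n5←n3 n6←n5 n7←n2 n8←n2 n9←n2
Join-block Dom:
  n1: preds {n0,n4}: {n0} ∩ {n0,n1,n2,n4} = {n0}; idom=n0
  n2: preds {n1,n3}: {n0,n1} ∩ {n0,n1,n2,n3} = {n0,n1}; idom=n1
  n4: preds {n2,n3}: {n0,n1,n2} ∩ {n0,n1,n2,n3} = {n0,n1,n2}; idom=n2
  n7: preds {n4,n6}: {n0,n1,n2,n4} ∩ {n0,n1,n2,n3,n5,n6} = {n0,n1,n2}; idom=n2
  n8: preds {n2,n4,n6,n7}: {n0,n1,n2} ∩ {n0,n1,n2,n4} ∩ {n0,n1,n2,n3,n5,n6} ∩ {n0,n1,n2,n7} = {n0,n1,n2}; idom=n2
  n9: preds {n5,n6,n7}: {n0,n1,n2,n3,n5} ∩ {n0,n1,n2,n3,n5,n6} ∩ {n0,n1,n2,n7} = {n0,n1,n2}; idom=n2

idom(n4) = n2

Answer: n2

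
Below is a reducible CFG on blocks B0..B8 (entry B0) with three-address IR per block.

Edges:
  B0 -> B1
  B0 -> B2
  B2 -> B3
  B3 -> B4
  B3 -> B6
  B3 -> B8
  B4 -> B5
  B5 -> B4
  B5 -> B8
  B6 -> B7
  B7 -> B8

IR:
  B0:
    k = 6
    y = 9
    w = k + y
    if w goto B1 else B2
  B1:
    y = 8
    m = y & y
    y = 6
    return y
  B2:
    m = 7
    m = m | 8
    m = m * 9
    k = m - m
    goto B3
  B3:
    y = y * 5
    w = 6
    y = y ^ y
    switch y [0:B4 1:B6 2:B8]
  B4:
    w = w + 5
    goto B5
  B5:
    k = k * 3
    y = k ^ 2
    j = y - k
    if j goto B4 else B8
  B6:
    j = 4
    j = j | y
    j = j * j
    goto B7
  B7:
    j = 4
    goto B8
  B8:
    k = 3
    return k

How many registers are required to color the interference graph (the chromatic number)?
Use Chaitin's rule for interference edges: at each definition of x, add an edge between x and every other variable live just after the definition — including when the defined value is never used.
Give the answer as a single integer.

Per-block:
  B0: def={k,w,y} ue=∅
  B1: def={m,y} ue=∅
  B2: def={k,m} ue=∅
  B3: def={w,y} ue={y}
  B4: def={w} ue={w}
  B5: def={j,k,y} ue={k}
  B6: def={j} ue={y}
  B7: def={j} ue=∅
  B8: def={k} ue=∅

Liveness:
  B0 li=∅ lo={y}
  B1 li=∅ lo=∅
  B2 li={y} lo={k,y}
  B3 li={k,y} lo={k,w,y}
  B4 li={k,w} lo={k,w}
  B5 li={k,w} lo={k,w}
  B6 li={y} lo=∅
  B7 li=∅ lo=∅
  B8 li=∅ lo=∅

Interference:
  j↔{k,w,y}
  k↔{j,w,y}
  m↔{y}
  w↔{j,k,y}
  y↔{j,k,m,w}

Colouring:
  clique {j,k,w,y} ⇒ need ≥ 4
  4-colouring: c0={y}  c1={j,m}  c2={k}  c3={w}
  χ = 4

Answer: 4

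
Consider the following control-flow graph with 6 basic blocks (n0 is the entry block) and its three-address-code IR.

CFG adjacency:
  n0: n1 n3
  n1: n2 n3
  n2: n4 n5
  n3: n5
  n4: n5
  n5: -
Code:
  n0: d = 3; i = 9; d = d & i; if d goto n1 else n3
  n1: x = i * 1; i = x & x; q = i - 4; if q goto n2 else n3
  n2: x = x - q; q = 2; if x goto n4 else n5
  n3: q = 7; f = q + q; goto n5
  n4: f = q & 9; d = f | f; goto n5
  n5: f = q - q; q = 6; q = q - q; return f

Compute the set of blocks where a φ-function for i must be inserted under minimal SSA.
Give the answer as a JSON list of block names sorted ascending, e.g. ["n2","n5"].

idom tree: n1←n0 n2←n1 n3←n0 n4←n2 n5←n0
Dom∩ at merges:
  n3: preds {n0,n1}: {n0} ∩ {n0,n1} = {n0}; idom=n0
  n5: preds {n2,n3,n4}: {n0,n1,n2} ∩ {n0,n3} ∩ {n0,n1,n2,n4} = {n0}; idom=n0

Frontier:
  n3←n0: walk · to n0
  n3←n1: walk n1 to n0
  n5←n2: walk n2→n1 to n0
  n5←n3: walk n3 to n0
  n5←n4: walk n4→n2→n1 to n0
  n0: DF=∅
  n1: DF={n3,n5}
  n2: DF={n5}
  n3: DF={n5}
  n4: DF={n5}
  n5: DF=∅

φ for i: defs {n0,n1}
  DF⁺ = {n3,n5}

Answer: ["n3", "n5"]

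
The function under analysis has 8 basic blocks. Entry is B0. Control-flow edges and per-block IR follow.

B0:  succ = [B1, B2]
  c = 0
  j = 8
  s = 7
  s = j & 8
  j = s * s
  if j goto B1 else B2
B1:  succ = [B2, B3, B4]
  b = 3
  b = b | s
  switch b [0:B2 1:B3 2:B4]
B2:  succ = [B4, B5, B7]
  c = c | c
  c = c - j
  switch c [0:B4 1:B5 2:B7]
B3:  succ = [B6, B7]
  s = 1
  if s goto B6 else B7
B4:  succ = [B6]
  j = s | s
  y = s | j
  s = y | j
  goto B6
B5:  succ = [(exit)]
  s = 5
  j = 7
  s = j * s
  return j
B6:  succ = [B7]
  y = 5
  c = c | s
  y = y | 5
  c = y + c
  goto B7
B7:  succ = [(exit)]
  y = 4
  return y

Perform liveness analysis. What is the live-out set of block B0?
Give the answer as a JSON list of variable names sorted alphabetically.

def/use:
  B0 def {c,j,s} use ∅
  B1 def {b} use {s}
  B2 def {c} use {c,j}
  B3 def {s} use ∅
  B4 def {j,s,y} use {s}
  B5 def {j,s} use ∅
  B6 def {c,y} use {c,s}
  B7 def {y} use ∅

Backward fixpoint:
  B0 li=∅ lo={c,j,s}
  B1 li={c,j,s} lo={c,j,s}
  B2 li={c,j,s} lo={c,s}
  B3 li={c} lo={c,s}
  B4 li={c,s} lo={c,s}
  B5 li=∅ lo=∅
  B6 li={c,s} lo=∅
  B7 li=∅ lo=∅

live-out(B0) = ["c", "j", "s"]

Answer: ["c", "j", "s"]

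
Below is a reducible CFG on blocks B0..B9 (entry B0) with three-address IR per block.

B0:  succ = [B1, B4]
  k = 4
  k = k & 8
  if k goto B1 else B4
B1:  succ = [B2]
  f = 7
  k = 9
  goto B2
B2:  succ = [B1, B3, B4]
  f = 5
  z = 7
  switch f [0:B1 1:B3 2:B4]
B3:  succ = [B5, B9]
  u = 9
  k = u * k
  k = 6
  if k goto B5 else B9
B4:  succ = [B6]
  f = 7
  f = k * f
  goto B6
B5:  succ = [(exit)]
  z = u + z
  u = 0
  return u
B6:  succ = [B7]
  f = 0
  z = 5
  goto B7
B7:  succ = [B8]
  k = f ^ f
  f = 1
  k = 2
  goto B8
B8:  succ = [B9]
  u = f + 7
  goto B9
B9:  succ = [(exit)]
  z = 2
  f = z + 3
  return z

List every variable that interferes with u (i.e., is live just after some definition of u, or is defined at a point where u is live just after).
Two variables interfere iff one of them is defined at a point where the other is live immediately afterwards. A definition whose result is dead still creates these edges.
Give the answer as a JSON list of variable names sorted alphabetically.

Answer: ["k", "z"]

Analysis:
Block summaries:
  B0 def {k} use ∅
  B1 def {f,k} use ∅
  B2 def {f,z} use ∅
  B3 def {k,u} use {k}
  B4 def {f} use {k}
  B5 def {u,z} use {u,z}
  B6 def {f,z} use ∅
  B7 def {f,k} use {f}
  B8 def {u} use {f}
  B9 def {f,z} use ∅

Live sets:
  B0 li=∅ lo={k}
  B1 li=∅ lo={k}
  B2 li={k} lo={k,z}
  B3 li={k,z} lo={u,z}
  B4 li={k} lo=∅
  B5 li={u,z} lo=∅
  B6 li=∅ lo={f}
  B7 li={f} lo={f}
  B8 li={f} lo=∅
  B9 li=∅ lo=∅

Interfere edges:
  f: {k,z}
  k: {f,u,z}
  u: {k,z}
  z: {f,k,u}

N(u) = ["k", "z"]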